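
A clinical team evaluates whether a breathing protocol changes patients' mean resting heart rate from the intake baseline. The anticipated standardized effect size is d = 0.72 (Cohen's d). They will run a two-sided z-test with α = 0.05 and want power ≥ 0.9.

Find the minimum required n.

n = 21

For power 0.9 need Φ(δ − z_{0.025}) = 0.9, so δ = z_{0.025} + z_{0.10} = 1.960 + 1.282 = 3.242.
(The Φ(−δ − z_{α/2}) term is vanishingly small for δ > 0 and is dropped in the standard sample-size formula.)
δ = d·√n ⇒ n = (δ/d)² = (3.242 / 0.72)² = 20.27.
Rounding up, n = 21.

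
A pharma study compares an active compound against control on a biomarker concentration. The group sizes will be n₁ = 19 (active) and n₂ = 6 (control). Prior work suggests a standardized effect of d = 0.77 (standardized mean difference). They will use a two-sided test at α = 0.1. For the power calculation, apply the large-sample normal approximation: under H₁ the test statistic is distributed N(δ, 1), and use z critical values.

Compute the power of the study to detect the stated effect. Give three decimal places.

Noncentrality parameter: δ = d / √(1/n₁ + 1/n₂) = 0.77 / √(1/19 + 1/6) = 1.6443
Critical value for a two-sided test at α = 0.1: z_{α/2} = 1.645.
Power = Φ(δ − 1.645) + Φ(−δ − 1.645) = Φ(-0.001) + Φ(-3.289) = 0.4998 + 0.0005 = 0.5003.

Power ≈ 0.500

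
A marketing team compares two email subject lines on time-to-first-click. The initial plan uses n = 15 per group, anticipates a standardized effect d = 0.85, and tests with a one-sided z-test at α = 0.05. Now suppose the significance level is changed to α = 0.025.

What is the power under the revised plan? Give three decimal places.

δ = d·√(n/2) = 0.85 × √(15/2) = 2.3278 (unchanged). New critical value: z_{0.025} = 1.960.
Revised power = P(Z > 1.960 − δ) = Φ(0.368) = 0.6435.

Power ≈ 0.644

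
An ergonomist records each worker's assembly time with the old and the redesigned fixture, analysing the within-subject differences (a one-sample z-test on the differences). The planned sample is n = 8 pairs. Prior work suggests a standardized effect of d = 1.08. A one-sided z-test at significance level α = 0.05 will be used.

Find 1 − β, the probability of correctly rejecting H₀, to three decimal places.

Power ≈ 0.921

Noncentrality parameter: δ = d·√n = 1.08 × √8 = 3.0547
Critical value for a one-sided test at α = 0.05: z_α = 1.645.
Power = Φ(δ − 1.645) = Φ(1.410) = 0.9207.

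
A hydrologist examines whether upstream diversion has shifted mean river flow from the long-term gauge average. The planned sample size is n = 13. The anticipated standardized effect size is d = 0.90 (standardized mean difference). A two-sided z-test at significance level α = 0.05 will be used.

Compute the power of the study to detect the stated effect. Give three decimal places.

Noncentrality parameter: δ = d·√n = 0.90 × √13 = 3.2450
Two-sided α = 0.05 → critical value z_{0.025} = 1.960.
Power = Φ(δ − 1.960) + Φ(−δ − 1.960) = Φ(1.285) + Φ(-5.205) = 0.9006 + 0.0000 = 0.9006.

Power ≈ 0.901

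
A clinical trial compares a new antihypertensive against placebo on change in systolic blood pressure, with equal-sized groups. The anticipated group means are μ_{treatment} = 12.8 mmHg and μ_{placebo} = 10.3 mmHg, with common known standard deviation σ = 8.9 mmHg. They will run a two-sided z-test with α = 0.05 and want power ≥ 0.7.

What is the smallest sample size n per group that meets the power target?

Standardized effect: d = |μ_{treatment} − μ_{placebo}| / σ = |12.8 − 10.3| / 8.9 = 0.2809
For power 0.7 need Φ(δ − z_{0.025}) = 0.7, so δ = z_{0.025} + z_{0.30} = 1.960 + 0.524 = 2.484.
(For δ > 0 the lower-tail rejection region contributes negligibly to power, so the one-term inversion is standard.)
δ = d·√(n/2) ⇒ n = 2(δ/d)² = 2 × (2.484 / 0.2809)² = 156.44.
Round up to the next whole unit.

n = 157 per group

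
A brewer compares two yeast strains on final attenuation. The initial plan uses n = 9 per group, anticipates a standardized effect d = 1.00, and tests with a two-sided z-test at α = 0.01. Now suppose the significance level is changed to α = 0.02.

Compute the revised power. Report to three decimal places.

δ = d·√(n/2) = 1.00 × √(9/2) = 2.1213 (unchanged). New critical value: z_{0.01} = 2.326.
Revised power = Φ(δ − 2.326) + Φ(−δ − 2.326) = Φ(-0.205) + Φ(-4.448) = 0.4188 + 0.0000 = 0.4188.

Power ≈ 0.419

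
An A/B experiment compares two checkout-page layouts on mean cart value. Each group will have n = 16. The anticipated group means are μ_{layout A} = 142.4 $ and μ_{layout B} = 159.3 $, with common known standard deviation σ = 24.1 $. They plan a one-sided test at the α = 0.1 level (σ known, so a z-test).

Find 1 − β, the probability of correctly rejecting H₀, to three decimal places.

Standardized effect: d = |μ_{layout A} − μ_{layout B}| / σ = |142.4 − 159.3| / 24.1 = 0.7012
Noncentrality parameter: δ = d·√(n/2) = 0.7012 × √(16/2) = 1.9834
Critical value for a one-sided test at α = 0.1: z_α = 1.282.
Power = P(Z > 1.282 − δ) = Φ(0.702) = 0.7586.

Power ≈ 0.759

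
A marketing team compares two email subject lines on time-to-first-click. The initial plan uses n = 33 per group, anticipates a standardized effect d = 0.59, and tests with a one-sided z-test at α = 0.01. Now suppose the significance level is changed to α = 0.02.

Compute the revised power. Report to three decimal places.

Power ≈ 0.634

δ = d·√(n/2) = 0.59 × √(33/2) = 2.3966 (unchanged). New critical value: z_{0.02} = 2.054.
Revised power = Φ(δ − 2.054) = Φ(0.343) = 0.6341.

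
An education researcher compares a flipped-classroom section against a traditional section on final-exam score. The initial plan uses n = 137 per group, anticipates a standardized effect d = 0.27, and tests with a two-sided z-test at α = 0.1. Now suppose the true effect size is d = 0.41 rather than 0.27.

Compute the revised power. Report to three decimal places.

Power ≈ 0.960

With d = 0.41: δ = d·√(n/2) = 0.41 × √(137/2) = 3.3934. Critical value z_{0.05} = 1.645.
Revised power = Φ(δ − 1.645) + Φ(−δ − 1.645) = Φ(1.749) + Φ(-5.038) = 0.9598 + 0.0000 = 0.9598.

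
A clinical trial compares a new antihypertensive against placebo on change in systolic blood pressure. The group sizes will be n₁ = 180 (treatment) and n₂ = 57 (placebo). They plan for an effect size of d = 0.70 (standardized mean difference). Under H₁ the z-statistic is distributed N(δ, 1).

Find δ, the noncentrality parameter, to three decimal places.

The noncentrality parameter scales effect size by the design's sample-size factor: δ = d / √(1/n₁ + 1/n₂) = 0.70 / √(1/180 + 1/57) = 4.6057

δ ≈ 4.606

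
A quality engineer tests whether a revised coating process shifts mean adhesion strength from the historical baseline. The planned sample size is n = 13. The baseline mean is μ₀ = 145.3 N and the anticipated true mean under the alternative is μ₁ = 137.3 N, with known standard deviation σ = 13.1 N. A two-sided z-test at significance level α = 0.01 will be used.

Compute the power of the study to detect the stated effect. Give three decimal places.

Standardized effect: d = |μ₁ − μ₀| / σ = |137.3 − 145.3| / 13.1 = 0.6107
Noncentrality parameter: δ = d·√n = 0.6107 × √13 = 2.2019
Critical value for a two-sided test at α = 0.01: z_{α/2} = 2.576.
Power = Φ(δ − 2.576) + Φ(−δ − 2.576) = Φ(-0.374) + Φ(-4.778) = 0.3542 + 0.0000 = 0.3542.

Power ≈ 0.354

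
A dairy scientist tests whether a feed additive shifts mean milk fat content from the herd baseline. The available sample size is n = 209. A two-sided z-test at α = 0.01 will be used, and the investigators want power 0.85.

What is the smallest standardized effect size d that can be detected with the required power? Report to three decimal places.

d ≈ 0.250

Need Φ(δ − 2.576) = 0.85, so δ = 2.576 + 1.036 = 3.612.
(Lower-tail contribution to power is negligible for δ > 0.)
δ = d·√n ⇒ d = δ/√n = 3.612/√209 = 0.2499.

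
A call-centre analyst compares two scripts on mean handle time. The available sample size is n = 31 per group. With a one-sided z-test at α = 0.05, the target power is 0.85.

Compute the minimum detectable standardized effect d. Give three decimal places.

d ≈ 0.681

Need Φ(δ − 1.645) = 0.85, so δ = 1.645 + 1.036 = 2.681.
δ = d·√(n/2) ⇒ d = δ/√(n/2) = 2.681/√(31/2) = 0.6810.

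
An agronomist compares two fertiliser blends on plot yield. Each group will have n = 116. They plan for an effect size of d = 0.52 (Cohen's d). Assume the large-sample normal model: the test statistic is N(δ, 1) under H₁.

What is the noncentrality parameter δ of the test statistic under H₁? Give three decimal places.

δ = d·√(n/2) = 0.52 × √(116/2) = 3.9602

δ ≈ 3.960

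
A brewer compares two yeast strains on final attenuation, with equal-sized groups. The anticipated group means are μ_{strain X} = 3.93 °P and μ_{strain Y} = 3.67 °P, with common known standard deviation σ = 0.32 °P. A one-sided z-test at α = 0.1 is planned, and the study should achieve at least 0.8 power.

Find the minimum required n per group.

n = 14 per group

Standardized effect: d = |μ_{strain X} − μ_{strain Y}| / σ = |3.93 − 3.67| / 0.32 = 0.8125
For power 0.8 need Φ(δ − z_{0.1}) = 0.8, so δ = z_{0.1} + z_{0.20} = 1.282 + 0.842 = 2.123.
δ = d·√(n/2) ⇒ n = 2(δ/d)² = 2 × (2.123 / 0.8125)² = 13.66.
Round up to the next whole unit.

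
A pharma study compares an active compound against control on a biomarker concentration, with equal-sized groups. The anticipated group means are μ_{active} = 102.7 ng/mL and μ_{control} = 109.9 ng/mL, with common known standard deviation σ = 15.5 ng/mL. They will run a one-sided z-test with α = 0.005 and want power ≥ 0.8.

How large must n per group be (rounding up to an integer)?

Standardized effect: d = |μ_{active} − μ_{control}| / σ = |102.7 − 109.9| / 15.5 = 0.4645
For power 0.8 need Φ(δ − z_{0.005}) = 0.8, so δ = z_{0.005} + z_{0.20} = 2.576 + 0.842 = 3.417.
δ = d·√(n/2) ⇒ n = 2(δ/d)² = 2 × (3.417 / 0.4645)² = 108.25.
Round up to the next whole unit.

n = 109 per group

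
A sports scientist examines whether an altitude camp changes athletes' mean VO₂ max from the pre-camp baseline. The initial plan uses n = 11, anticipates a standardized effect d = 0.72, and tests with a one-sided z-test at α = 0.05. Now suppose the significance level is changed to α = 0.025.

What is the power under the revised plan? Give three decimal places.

δ = d·√n = 0.72 × √11 = 2.3880 (unchanged). New critical value: z_{0.025} = 1.960.
Revised power = Φ(δ − 1.960) = Φ(0.428) = 0.6657.

Power ≈ 0.666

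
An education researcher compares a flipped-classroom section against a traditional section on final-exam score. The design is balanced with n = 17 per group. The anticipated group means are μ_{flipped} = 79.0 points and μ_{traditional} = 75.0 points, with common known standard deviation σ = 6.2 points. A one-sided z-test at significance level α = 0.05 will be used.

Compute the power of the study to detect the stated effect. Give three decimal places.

Standardized effect: d = |μ_{flipped} − μ_{traditional}| / σ = |79.0 − 75.0| / 6.2 = 0.6452
Noncentrality parameter: δ = d·√(n/2) = 0.6452 × √(17/2) = 1.8810
One-sided α = 0.05 → critical value z_{0.05} = 1.645.
Power = P(Z > 1.645 − δ) = Φ(0.236) = 0.5933.

Power ≈ 0.593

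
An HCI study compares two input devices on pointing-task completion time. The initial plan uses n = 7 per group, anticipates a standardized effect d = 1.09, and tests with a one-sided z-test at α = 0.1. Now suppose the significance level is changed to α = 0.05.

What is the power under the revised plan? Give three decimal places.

Power ≈ 0.653

δ = d·√(n/2) = 1.09 × √(7/2) = 2.0392 (unchanged). New critical value: z_{0.05} = 1.645.
Revised power = P(Z > 1.645 − δ) = Φ(0.394) = 0.6533.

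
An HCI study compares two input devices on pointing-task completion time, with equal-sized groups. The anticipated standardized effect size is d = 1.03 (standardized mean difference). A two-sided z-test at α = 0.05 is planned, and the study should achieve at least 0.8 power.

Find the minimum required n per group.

Set Φ(δ − 1.960) = 0.8; then δ − 1.960 = Φ⁻¹(0.8) = 0.842, giving δ = 2.802.
(The Φ(−δ − z_{α/2}) term is vanishingly small for δ > 0 and is dropped in the standard sample-size formula.)
δ = d·√(n/2) ⇒ n = 2(δ/d)² = 2 × (2.802 / 1.03)² = 14.80.
Rounding up, n = 15 per group.

n = 15 per group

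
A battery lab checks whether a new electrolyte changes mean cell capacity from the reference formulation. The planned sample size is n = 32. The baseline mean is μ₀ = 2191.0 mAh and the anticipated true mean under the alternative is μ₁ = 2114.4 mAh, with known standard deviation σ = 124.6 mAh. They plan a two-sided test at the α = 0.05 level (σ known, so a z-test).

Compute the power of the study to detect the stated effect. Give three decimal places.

Standardized effect: d = |μ₁ − μ₀| / σ = |2114.4 − 2191.0| / 124.6 = 0.6148
Noncentrality parameter: δ = d·√n = 0.6148 × √32 = 3.4776
Critical value for a two-sided test at α = 0.05: z_{α/2} = 1.960.
Power = Φ(δ − 1.960) + Φ(−δ − 1.960) = Φ(1.518) + Φ(-5.438) = 0.9355 + 0.0000 = 0.9355.

Power ≈ 0.935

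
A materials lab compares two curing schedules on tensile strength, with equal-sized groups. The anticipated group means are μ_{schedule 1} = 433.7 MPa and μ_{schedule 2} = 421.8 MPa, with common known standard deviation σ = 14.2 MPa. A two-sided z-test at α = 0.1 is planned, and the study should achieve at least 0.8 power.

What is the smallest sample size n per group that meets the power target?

Standardized effect: d = |μ_{schedule 1} − μ_{schedule 2}| / σ = |433.7 − 421.8| / 14.2 = 0.8380
Set Φ(δ − 1.645) = 0.8; then δ − 1.645 = Φ⁻¹(0.8) = 0.842, giving δ = 2.486.
(Ignoring the negligible lower-tail rejection probability gives the usual closed-form inversion.)
δ = d·√(n/2) ⇒ n = 2(δ/d)² = 2 × (2.486 / 0.8380)² = 17.61.
Rounding up, n = 18 per group.

n = 18 per group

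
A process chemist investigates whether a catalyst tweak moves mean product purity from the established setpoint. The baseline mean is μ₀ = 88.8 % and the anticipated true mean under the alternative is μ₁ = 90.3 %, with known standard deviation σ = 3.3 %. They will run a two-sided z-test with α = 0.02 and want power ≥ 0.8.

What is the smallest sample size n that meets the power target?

n = 49

Standardized effect: d = |μ₁ − μ₀| / σ = |90.3 − 88.8| / 3.3 = 0.4545
For power 0.8 need Φ(δ − z_{0.01}) = 0.8, so δ = z_{0.01} + z_{0.20} = 2.326 + 0.842 = 3.168.
(The Φ(−δ − z_{α/2}) term is vanishingly small for δ > 0 and is dropped in the standard sample-size formula.)
δ = d·√n ⇒ n = (δ/d)² = (3.168 / 0.4545)² = 48.57.
Rounding up, n = 49.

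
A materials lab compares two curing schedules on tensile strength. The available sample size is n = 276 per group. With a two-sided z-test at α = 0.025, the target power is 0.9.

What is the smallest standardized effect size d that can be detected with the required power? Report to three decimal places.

d ≈ 0.300

Required noncentrality: δ = z_{0.0125} + z_{0.10} = 2.241 + 1.282 = 3.523.
(Lower-tail contribution to power is negligible for δ > 0.)
δ = d·√(n/2) ⇒ d = δ/√(n/2) = 3.523/√(276/2) = 0.2999.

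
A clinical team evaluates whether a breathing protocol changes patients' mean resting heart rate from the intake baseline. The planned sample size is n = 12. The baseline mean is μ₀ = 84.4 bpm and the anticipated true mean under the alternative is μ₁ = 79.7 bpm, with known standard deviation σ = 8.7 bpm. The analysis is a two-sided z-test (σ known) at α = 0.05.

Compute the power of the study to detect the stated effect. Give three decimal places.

Power ≈ 0.465

Standardized effect: d = |μ₁ − μ₀| / σ = |79.7 − 84.4| / 8.7 = 0.5402
Noncentrality parameter: δ = d·√n = 0.5402 × √12 = 1.8714
Critical value for a two-sided test at α = 0.05: z_{α/2} = 1.960.
Power = Φ(δ − 1.960) + Φ(−δ − 1.960) = Φ(-0.089) + Φ(-3.831) = 0.4647 + 0.0001 = 0.4648.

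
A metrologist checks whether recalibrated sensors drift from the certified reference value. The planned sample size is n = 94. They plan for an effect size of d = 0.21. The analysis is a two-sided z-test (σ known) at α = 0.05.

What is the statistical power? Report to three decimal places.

Noncentrality parameter: δ = d·√n = 0.21 × √94 = 2.0360
Critical value for a two-sided test at α = 0.05: z_{α/2} = 1.960.
Power = Φ(δ − 1.960) + Φ(−δ − 1.960) = Φ(0.076) + Φ(-3.996) = 0.5303 + 0.0000 = 0.5303.

Power ≈ 0.530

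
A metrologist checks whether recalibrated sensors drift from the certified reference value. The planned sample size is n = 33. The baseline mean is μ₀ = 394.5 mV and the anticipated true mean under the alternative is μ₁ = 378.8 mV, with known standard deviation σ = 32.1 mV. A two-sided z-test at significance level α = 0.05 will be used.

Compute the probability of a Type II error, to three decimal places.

β ≈ 0.198

Standardized effect: d = |μ₁ − μ₀| / σ = |378.8 − 394.5| / 32.1 = 0.4891
Noncentrality parameter: δ = d·√n = 0.4891 × √33 = 2.8096
Two-sided α = 0.05 → critical value z_{0.025} = 1.960.
Power = Φ(δ − 1.960) + Φ(−δ − 1.960) = Φ(0.850) + Φ(-4.770) = 0.8022 + 0.0000 = 0.8022.
Type II error: β = 1 − power = 1 − 0.8022 = 0.1978.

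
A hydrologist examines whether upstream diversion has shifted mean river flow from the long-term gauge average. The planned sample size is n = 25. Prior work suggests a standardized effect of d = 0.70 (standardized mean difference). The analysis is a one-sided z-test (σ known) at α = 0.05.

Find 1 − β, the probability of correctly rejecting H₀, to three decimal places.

Power ≈ 0.968

Noncentrality parameter: δ = d·√n = 0.70 × √25 = 3.5000
Critical value for a one-sided test at α = 0.05: z_α = 1.645.
Power = P(Z > 1.645 − δ) = Φ(1.855) = 0.9682.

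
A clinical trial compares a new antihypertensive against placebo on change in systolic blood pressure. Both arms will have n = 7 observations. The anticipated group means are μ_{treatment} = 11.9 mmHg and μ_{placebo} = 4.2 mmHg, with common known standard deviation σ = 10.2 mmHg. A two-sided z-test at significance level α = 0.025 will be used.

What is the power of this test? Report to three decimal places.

Power ≈ 0.204

Standardized effect: d = |μ_{treatment} − μ_{placebo}| / σ = |11.9 − 4.2| / 10.2 = 0.7549
Noncentrality parameter: δ = d·√(n/2) = 0.7549 × √(7/2) = 1.4123
Two-sided α = 0.025 → critical value z_{0.0125} = 2.241.
Power = Φ(δ − 2.241) + Φ(−δ − 2.241) = Φ(-0.829) + Φ(-3.654) = 0.2035 + 0.0001 = 0.2037.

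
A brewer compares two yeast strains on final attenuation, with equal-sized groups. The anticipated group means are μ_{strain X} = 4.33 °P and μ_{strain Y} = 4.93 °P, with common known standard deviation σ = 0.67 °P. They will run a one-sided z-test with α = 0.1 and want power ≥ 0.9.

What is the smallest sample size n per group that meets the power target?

n = 17 per group

Standardized effect: d = |μ_{strain X} − μ_{strain Y}| / σ = |4.33 − 4.93| / 0.67 = 0.8955
Set Φ(δ − 1.282) = 0.9; then δ − 1.282 = Φ⁻¹(0.9) = 1.282, giving δ = 2.563.
δ = d·√(n/2) ⇒ n = 2(δ/d)² = 2 × (2.563 / 0.8955)² = 16.38.
Round up to the next whole unit.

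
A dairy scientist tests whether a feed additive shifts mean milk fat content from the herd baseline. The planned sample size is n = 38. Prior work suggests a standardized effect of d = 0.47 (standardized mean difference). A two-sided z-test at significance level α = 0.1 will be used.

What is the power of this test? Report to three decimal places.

Power ≈ 0.895

Noncentrality parameter: δ = d·√n = 0.47 × √38 = 2.8973
Critical value for a two-sided test at α = 0.1: z_{α/2} = 1.645.
Power = Φ(δ − 1.645) + Φ(−δ − 1.645) = Φ(1.252) + Φ(-4.542) = 0.8948 + 0.0000 = 0.8948.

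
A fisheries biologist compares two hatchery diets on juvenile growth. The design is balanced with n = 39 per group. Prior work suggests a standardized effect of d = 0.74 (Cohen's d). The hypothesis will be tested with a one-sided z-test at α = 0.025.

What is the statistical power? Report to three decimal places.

Power ≈ 0.905

Noncentrality parameter: δ = d·√(n/2) = 0.74 × √(39/2) = 3.2678
One-sided α = 0.025 → critical value z_{0.025} = 1.960.
Power = Φ(δ − 1.960) = Φ(1.308) = 0.9045.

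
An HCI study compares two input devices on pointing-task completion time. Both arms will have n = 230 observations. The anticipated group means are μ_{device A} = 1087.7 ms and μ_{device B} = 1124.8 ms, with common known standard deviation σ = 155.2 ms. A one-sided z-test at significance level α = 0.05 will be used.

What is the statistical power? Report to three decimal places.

Standardized effect: d = |μ_{device A} − μ_{device B}| / σ = |1087.7 − 1124.8| / 155.2 = 0.2390
Noncentrality parameter: λ = d·√(n/2) = 0.2390 × √(230/2) = 2.5635
One-sided α = 0.05 → critical value z_{0.05} = 1.645.
Power = Φ(λ − 1.645) = Φ(0.919) = 0.8209.

Power ≈ 0.821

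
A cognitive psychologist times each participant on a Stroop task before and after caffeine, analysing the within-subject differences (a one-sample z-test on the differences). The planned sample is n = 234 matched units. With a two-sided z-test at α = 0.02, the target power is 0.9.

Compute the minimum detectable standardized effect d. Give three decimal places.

d ≈ 0.236

Required noncentrality: δ = z_{0.01} + z_{0.10} = 2.326 + 1.282 = 3.608.
(Lower-tail contribution to power is negligible for δ > 0.)
δ = d·√n ⇒ d = δ/√n = 3.608/√234 = 0.2359.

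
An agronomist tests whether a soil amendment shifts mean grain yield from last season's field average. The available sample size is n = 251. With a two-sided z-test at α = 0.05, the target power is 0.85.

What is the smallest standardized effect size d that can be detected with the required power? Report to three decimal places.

Required noncentrality: δ = z_{0.025} + z_{0.15} = 1.960 + 1.036 = 2.996.
(The second rejection-region term Φ(−δ − z_{α/2}) is negligible and dropped.)
δ = d·√n ⇒ d = δ/√n = 2.996/√251 = 0.1891.

d ≈ 0.189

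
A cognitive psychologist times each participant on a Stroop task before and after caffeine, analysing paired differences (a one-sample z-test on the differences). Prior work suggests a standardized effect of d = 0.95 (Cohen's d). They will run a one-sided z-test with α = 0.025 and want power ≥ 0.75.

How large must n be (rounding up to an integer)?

n = 8

Set Φ(δ − 1.960) = 0.75; then δ − 1.960 = Φ⁻¹(0.75) = 0.674, giving δ = 2.634.
δ = d·√n ⇒ n = (δ/d)² = (2.634 / 0.95)² = 7.69.
Rounding up, n = 8.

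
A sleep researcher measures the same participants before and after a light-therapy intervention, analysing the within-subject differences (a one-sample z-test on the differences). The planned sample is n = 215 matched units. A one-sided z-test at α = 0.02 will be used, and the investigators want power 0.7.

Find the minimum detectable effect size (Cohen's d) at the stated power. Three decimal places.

Need Φ(δ − 2.054) = 0.7, so δ = 2.054 + 0.524 = 2.578.
δ = d·√n ⇒ d = δ/√n = 2.578/√215 = 0.1758.

d ≈ 0.176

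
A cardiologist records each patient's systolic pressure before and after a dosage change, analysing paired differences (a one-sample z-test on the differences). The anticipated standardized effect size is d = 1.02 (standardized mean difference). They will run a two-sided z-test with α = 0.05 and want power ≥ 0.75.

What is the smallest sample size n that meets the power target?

n = 7

Set Φ(δ − 1.960) = 0.75; then δ − 1.960 = Φ⁻¹(0.75) = 0.674, giving δ = 2.634.
(The Φ(−δ − z_{α/2}) term is vanishingly small for δ > 0 and is dropped in the standard sample-size formula.)
δ = d·√n ⇒ n = (δ/d)² = (2.634 / 1.02)² = 6.67.
Rounding up, n = 7.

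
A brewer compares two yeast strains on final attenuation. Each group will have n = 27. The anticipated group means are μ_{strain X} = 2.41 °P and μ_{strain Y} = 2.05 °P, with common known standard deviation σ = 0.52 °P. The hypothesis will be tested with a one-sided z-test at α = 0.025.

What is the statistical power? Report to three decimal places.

Standardized effect: d = |μ_{strain X} − μ_{strain Y}| / σ = |2.41 − 2.05| / 0.52 = 0.6923
Noncentrality parameter: δ = d·√(n/2) = 0.6923 × √(27/2) = 2.5437
One-sided α = 0.025 → critical value z_{0.025} = 1.960.
Power = Φ(δ − 1.960) = Φ(0.584) = 0.7203.

Power ≈ 0.720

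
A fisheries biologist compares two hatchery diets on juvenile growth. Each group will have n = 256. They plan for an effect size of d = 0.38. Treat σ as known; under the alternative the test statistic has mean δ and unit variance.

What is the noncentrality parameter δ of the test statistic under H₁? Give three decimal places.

δ = d·√(n/2) = 0.38 × √(256/2) = 4.2992

δ ≈ 4.299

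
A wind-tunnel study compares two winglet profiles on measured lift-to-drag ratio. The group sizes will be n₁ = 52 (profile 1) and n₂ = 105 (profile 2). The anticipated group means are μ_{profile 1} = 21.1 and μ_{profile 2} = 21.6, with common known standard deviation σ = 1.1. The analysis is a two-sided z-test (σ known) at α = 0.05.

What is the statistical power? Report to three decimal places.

Power ≈ 0.764

Standardized effect: d = |μ_{profile 1} − μ_{profile 2}| / σ = |21.1 − 21.6| / 1.1 = 0.4545
Noncentrality parameter: δ = d / √(1/n₁ + 1/n₂) = 0.4545 / √(1/52 + 1/105) = 2.6805
Critical value for a two-sided test at α = 0.05: z_{α/2} = 1.960.
Power = Φ(δ − 1.960) + Φ(−δ − 1.960) = Φ(0.721) + Φ(-4.641) = 0.7644 + 0.0000 = 0.7644.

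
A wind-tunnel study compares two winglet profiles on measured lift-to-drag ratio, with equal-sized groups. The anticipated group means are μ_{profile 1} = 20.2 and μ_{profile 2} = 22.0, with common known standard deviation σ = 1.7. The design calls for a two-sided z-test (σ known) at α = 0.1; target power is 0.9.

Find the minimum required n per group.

Standardized effect: d = |μ_{profile 1} − μ_{profile 2}| / σ = |20.2 − 22.0| / 1.7 = 1.0588
For power 0.9 need Φ(δ − z_{0.05}) = 0.9, so δ = z_{0.05} + z_{0.10} = 1.645 + 1.282 = 2.926.
(The Φ(−δ − z_{α/2}) term is vanishingly small for δ > 0 and is dropped in the standard sample-size formula.)
δ = d·√(n/2) ⇒ n = 2(δ/d)² = 2 × (2.926 / 1.0588)² = 15.28.
Round up to the next whole unit.

n = 16 per group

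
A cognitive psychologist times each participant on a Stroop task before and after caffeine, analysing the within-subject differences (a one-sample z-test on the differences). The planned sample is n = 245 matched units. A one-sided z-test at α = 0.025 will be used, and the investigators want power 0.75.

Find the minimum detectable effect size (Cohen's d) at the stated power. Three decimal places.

Required noncentrality: δ = z_{0.025} + z_{0.25} = 1.960 + 0.674 = 2.634.
δ = d·√n ⇒ d = δ/√n = 2.634/√245 = 0.1683.

d ≈ 0.168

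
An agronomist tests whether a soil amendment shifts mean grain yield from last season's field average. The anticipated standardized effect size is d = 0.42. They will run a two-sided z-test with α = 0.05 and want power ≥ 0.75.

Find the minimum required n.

For power 0.75 need Φ(δ − z_{0.025}) = 0.75, so δ = z_{0.025} + z_{0.25} = 1.960 + 0.674 = 2.634.
(For δ > 0 the lower-tail rejection region contributes negligibly to power, so the one-term inversion is standard.)
δ = d·√n ⇒ n = (δ/d)² = (2.634 / 0.42)² = 39.34.
Rounding up, n = 40.

n = 40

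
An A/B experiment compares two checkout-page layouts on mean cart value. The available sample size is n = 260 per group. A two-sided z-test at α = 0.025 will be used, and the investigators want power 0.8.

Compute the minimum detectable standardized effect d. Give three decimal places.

d ≈ 0.270

Required noncentrality: δ = z_{0.0125} + z_{0.20} = 2.241 + 0.842 = 3.083.
(Lower-tail contribution to power is negligible for δ > 0.)
δ = d·√(n/2) ⇒ d = δ/√(n/2) = 3.083/√(260/2) = 0.2704.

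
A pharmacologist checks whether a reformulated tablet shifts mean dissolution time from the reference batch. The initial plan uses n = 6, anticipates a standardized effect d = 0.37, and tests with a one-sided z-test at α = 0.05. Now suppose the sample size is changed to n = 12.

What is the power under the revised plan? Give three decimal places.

Power ≈ 0.358

With n = 12: δ = d·√n = 0.37 × √12 = 1.2817. Critical value z_{0.05} = 1.645.
Revised power = P(Z > 1.645 − δ) = Φ(-0.363) = 0.3583.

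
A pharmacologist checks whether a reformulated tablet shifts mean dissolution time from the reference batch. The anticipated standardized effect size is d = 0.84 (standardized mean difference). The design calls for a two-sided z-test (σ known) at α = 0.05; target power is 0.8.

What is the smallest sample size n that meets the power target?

n = 12

For power 0.8 need Φ(δ − z_{0.025}) = 0.8, so δ = z_{0.025} + z_{0.20} = 1.960 + 0.842 = 2.802.
(For δ > 0 the lower-tail rejection region contributes negligibly to power, so the one-term inversion is standard.)
δ = d·√n ⇒ n = (δ/d)² = (2.802 / 0.84)² = 11.12.
Round up to the next whole unit.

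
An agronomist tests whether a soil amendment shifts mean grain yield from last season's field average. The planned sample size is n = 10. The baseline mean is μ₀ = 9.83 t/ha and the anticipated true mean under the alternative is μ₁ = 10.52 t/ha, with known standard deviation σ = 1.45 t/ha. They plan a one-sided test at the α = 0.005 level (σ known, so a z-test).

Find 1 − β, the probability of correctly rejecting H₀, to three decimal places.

Standardized effect: d = |μ₁ − μ₀| / σ = |10.52 − 9.83| / 1.45 = 0.4759
Noncentrality parameter: δ = d·√n = 0.4759 × √10 = 1.5048
One-sided α = 0.005 → critical value z_{0.005} = 2.576.
Power = P(Z > 2.576 − δ) = Φ(-1.071) = 0.1421.

Power ≈ 0.142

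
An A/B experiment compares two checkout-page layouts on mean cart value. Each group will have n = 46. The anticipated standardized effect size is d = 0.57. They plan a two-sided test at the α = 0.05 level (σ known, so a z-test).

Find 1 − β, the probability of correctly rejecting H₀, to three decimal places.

Noncentrality parameter: δ = d·√(n/2) = 0.57 × √(46/2) = 2.7336
Critical value for a two-sided test at α = 0.05: z_{α/2} = 1.960.
Power = Φ(δ − 1.960) + Φ(−δ − 1.960) = Φ(0.774) + Φ(-4.694) = 0.7804 + 0.0000 = 0.7804.

Power ≈ 0.780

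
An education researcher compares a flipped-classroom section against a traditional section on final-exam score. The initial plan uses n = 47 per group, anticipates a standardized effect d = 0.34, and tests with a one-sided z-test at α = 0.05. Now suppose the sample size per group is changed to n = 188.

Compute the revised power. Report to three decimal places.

Power ≈ 0.951

With n = 188 per group: δ = d·√(n/2) = 0.34 × √(188/2) = 3.2964. Critical value z_{0.05} = 1.645.
Revised power = Φ(δ − 1.645) = Φ(1.652) = 0.9507.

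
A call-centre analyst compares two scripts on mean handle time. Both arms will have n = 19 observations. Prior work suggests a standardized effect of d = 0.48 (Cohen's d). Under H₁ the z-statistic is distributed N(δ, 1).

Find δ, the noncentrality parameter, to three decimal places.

δ ≈ 1.479

δ = d·√(n/2) = 0.48 × √(19/2) = 1.4795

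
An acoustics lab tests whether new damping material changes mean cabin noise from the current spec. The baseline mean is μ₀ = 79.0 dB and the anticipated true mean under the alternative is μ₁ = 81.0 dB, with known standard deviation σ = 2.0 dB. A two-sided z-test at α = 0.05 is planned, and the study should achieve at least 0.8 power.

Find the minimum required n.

Standardized effect: d = |μ₁ − μ₀| / σ = |81.0 − 79.0| / 2.0 = 1.0000
For power 0.8 need Φ(δ − z_{0.025}) = 0.8, so δ = z_{0.025} + z_{0.20} = 1.960 + 0.842 = 2.802.
(Ignoring the negligible lower-tail rejection probability gives the usual closed-form inversion.)
δ = d·√n ⇒ n = (δ/d)² = (2.802 / 1.0000)² = 7.85.
Round up to the next whole unit.

n = 8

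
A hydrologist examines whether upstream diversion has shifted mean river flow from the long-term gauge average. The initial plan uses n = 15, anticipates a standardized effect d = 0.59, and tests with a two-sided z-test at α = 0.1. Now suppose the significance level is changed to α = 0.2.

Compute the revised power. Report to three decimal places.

Power ≈ 0.842

δ = d·√n = 0.59 × √15 = 2.2851 (unchanged). New critical value: z_{0.1} = 1.282.
Revised power = Φ(δ − 1.282) + Φ(−δ − 1.282) = Φ(1.004) + Φ(-3.567) = 0.8422 + 0.0002 = 0.8424.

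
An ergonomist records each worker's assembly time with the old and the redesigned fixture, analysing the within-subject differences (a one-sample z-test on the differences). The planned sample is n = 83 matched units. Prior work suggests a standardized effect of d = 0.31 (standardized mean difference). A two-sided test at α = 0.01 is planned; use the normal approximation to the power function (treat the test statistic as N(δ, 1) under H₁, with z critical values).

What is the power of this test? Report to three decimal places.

Power ≈ 0.598

Noncentrality parameter: δ = d·√n = 0.31 × √83 = 2.8242
Critical value for a two-sided test at α = 0.01: z_{α/2} = 2.576.
Power = Φ(δ − 2.576) + Φ(−δ − 2.576) = Φ(0.248) + Φ(-5.400) = 0.5981 + 0.0000 = 0.5981.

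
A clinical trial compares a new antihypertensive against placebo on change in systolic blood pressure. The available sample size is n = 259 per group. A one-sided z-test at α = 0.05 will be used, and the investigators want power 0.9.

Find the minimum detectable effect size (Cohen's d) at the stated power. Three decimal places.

d ≈ 0.257

Need Φ(δ − 1.645) = 0.9, so δ = 1.645 + 1.282 = 2.926.
δ = d·√(n/2) ⇒ d = δ/√(n/2) = 2.926/√(259/2) = 0.2572.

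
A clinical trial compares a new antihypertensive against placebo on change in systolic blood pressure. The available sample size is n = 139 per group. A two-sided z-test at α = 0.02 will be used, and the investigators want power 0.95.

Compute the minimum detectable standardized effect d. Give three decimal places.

d ≈ 0.476

Need Φ(δ − 2.326) = 0.95, so δ = 2.326 + 1.645 = 3.971.
(The second rejection-region term Φ(−δ − z_{α/2}) is negligible and dropped.)
δ = d·√(n/2) ⇒ d = δ/√(n/2) = 3.971/√(139/2) = 0.4764.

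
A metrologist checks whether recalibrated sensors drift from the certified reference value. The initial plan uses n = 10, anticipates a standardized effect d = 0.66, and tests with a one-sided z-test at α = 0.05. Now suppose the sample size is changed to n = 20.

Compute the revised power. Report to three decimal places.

With n = 20: δ = d·√n = 0.66 × √20 = 2.9516. Critical value z_{0.05} = 1.645.
Revised power = Φ(δ − 1.645) = Φ(1.307) = 0.9044.

Power ≈ 0.904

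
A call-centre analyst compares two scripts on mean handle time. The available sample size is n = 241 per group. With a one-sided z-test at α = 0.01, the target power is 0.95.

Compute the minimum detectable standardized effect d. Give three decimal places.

d ≈ 0.362

Need Φ(δ − 2.326) = 0.95, so δ = 2.326 + 1.645 = 3.971.
δ = d·√(n/2) ⇒ d = δ/√(n/2) = 3.971/√(241/2) = 0.3618.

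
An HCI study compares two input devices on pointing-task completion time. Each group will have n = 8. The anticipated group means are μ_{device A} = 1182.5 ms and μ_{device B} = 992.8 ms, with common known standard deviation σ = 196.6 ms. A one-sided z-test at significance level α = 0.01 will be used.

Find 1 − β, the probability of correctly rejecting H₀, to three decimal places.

Power ≈ 0.346

Standardized effect: d = |μ_{device A} − μ_{device B}| / σ = |1182.5 − 992.8| / 196.6 = 0.9649
Noncentrality parameter: δ = d·√(n/2) = 0.9649 × √(8/2) = 1.9298
One-sided α = 0.01 → critical value z_{0.01} = 2.326.
Power = Φ(δ − 2.326) = Φ(-0.397) = 0.3459.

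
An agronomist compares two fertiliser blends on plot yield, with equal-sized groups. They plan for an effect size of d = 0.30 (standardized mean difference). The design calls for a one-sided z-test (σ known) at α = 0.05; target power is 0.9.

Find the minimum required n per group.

n = 191 per group

For power 0.9 need Φ(δ − z_{0.05}) = 0.9, so δ = z_{0.05} + z_{0.10} = 1.645 + 1.282 = 2.926.
δ = d·√(n/2) ⇒ n = 2(δ/d)² = 2 × (2.926 / 0.30)² = 190.31.
Round up to the next whole unit.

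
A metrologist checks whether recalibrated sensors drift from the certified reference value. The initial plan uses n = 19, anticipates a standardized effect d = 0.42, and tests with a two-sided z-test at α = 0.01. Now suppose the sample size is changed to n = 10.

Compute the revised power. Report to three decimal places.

Power ≈ 0.106

With n = 10: δ = d·√n = 0.42 × √10 = 1.3282. Critical value z_{0.005} = 2.576.
Revised power = Φ(δ − 2.576) + Φ(−δ − 2.576) = Φ(-1.248) + Φ(-3.904) = 0.1061 + 0.0000 = 0.1061.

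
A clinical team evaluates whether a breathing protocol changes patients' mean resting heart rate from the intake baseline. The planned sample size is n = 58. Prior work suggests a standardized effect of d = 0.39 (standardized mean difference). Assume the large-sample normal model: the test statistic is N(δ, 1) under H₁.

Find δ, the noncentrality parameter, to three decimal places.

The noncentrality parameter scales effect size by the design's sample-size factor: δ = d·√n = 0.39 × √58 = 2.9702

δ ≈ 2.970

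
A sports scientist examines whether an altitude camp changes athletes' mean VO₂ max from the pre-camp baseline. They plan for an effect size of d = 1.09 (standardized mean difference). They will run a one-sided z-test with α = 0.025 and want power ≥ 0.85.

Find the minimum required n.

Set Φ(δ − 1.960) = 0.85; then δ − 1.960 = Φ⁻¹(0.85) = 1.036, giving δ = 2.996.
δ = d·√n ⇒ n = (δ/d)² = (2.996 / 1.09)² = 7.56.
Round up to the next whole unit.

n = 8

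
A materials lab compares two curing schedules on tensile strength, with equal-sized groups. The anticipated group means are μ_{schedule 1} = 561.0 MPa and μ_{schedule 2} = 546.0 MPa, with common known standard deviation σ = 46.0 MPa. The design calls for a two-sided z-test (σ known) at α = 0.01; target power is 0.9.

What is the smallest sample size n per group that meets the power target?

Standardized effect: d = |μ_{schedule 1} − μ_{schedule 2}| / σ = |561.0 − 546.0| / 46.0 = 0.3261
Set Φ(δ − 2.576) = 0.9; then δ − 2.576 = Φ⁻¹(0.9) = 1.282, giving δ = 3.857.
(For δ > 0 the lower-tail rejection region contributes negligibly to power, so the one-term inversion is standard.)
δ = d·√(n/2) ⇒ n = 2(δ/d)² = 2 × (3.857 / 0.3261)² = 279.86.
Round up to the next whole unit.

n = 280 per group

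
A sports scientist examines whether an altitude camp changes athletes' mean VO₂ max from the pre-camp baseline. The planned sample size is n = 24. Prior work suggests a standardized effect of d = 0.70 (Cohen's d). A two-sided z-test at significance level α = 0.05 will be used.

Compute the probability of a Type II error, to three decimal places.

β ≈ 0.071

Noncentrality parameter: δ = d·√n = 0.70 × √24 = 3.4293
Two-sided α = 0.05 → critical value z_{0.025} = 1.960.
Power = Φ(δ − 1.960) + Φ(−δ − 1.960) = Φ(1.469) + Φ(-5.389) = 0.9291 + 0.0000 = 0.9291.
Type II error: β = 1 − power = 1 − 0.9291 = 0.0709.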